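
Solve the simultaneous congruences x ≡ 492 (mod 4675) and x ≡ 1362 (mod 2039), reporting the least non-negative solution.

2641867

Write x = 492 + 4675·k. Then 4675·k ≡ 1362 − 492 ≡ 870 (mod 2039).
Need 4675⁻¹ mod 2039. Extended Euclid on (2039, 597):
2039 = 3*597 + 248
597 = 2*248 + 101
248 = 2*101 + 46
101 = 2*46 + 9
46 = 5*9 + 1
9 = 9*1 + 0
Back-substitute:
1 = 46 − 5·9
1 = −5·101 + 11·46
1 = 11·248 − 27·101
1 = −27·597 + 65·248
1 = 65·2039 − 222·597
4675⁻¹ ≡ 1817 (mod 2039), so k ≡ 1817·870 ≡ 565 (mod 2039).
x = 492 + 4675·565 = 2641867.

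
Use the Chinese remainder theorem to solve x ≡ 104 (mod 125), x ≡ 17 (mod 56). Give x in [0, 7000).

5729

Write x = 104 + 125·k. Then 125·k ≡ 17 − 104 ≡ 25 (mod 56).
Need 125⁻¹ mod 56. Extended Euclid on (56, 13):
56 = 4×13 + 4
13 = 3×4 + 1
4 = 4×1 + 0
Back-substitute:
1 = 13 − 3·4
1 = −3·56 + 13·13
125⁻¹ ≡ 13 (mod 56), so k ≡ 13·25 ≡ 45 (mod 56).
x = 104 + 125·45 = 5729.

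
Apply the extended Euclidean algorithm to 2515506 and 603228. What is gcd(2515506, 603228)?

Repeated division:
2515506 = 4×603228 + 102594
603228 = 5×102594 + 90258
102594 = 1×90258 + 12336
90258 = 7×12336 + 3906
12336 = 3×3906 + 618
3906 = 6×618 + 198
618 = 3×198 + 24
198 = 8×24 + 6
24 = 4×6 + 0
gcd(2515506, 603228) = 6.
Working backward:
6 = 198 − 8·24
6 = −8·618 + 25·198
6 = 25·3906 − 158·618
6 = −158·12336 + 499·3906
6 = 499·90258 − 3651·12336
6 = −3651·102594 + 4150·90258
6 = 4150·603228 − 24401·102594
6 = −24401·2515506 + 101754·603228
So 6 = (-24401)·2515506 + (101754)·603228.

6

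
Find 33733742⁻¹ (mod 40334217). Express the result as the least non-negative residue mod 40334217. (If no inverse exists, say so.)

no inverse exists

Euclidean algorithm on 40334217, 33733742:
40334217 = 1·33733742 + 6600475
33733742 = 5·6600475 + 731367
6600475 = 9·731367 + 18172
731367 = 40·18172 + 4487
18172 = 4·4487 + 224
4487 = 20·224 + 7
224 = 32·7 + 0
The gcd is 7, not 1, hence no inverse exists.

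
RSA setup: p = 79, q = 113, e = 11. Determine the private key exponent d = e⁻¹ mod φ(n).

3971

φ(n) = (p−1)(q−1) = 78·112 = 8736.
Need d with 11·d ≡ 1 (mod 8736). Apply the extended Euclidean algorithm:
8736 = 794·11 + 2
11 = 5·2 + 1
2 = 2·1 + 0
Back-substitute:
1 = 11 − 5·2
1 = −5·8736 + 3971·11
So 11·3971 ≡ 1 (mod 8736), hence d = 3971.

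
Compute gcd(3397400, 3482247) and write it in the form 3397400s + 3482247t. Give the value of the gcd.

Repeated division:
3482247 = 1*3397400 + 84847
3397400 = 40*84847 + 3520
84847 = 24*3520 + 367
3520 = 9*367 + 217
367 = 1*217 + 150
217 = 1*150 + 67
150 = 2*67 + 16
67 = 4*16 + 3
16 = 5*3 + 1
3 = 3*1 + 0
gcd(3397400, 3482247) = 1.
Working backward:
1 = 16 − 5·3
1 = −5·67 + 21·16
1 = 21·150 − 47·67
1 = −47·217 + 68·150
1 = 68·367 − 115·217
1 = −115·3520 + 1103·367
1 = 1103·84847 − 26587·3520
1 = −26587·3397400 + 1064583·84847
1 = 1064583·3482247 − 1091170·3397400
So 1 = (1064583)·3482247 + (-1091170)·3397400.

1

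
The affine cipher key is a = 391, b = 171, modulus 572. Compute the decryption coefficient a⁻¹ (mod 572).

79

Apply the Euclidean algorithm to 572 and 391:
572 = 1×391 + 181
391 = 2×181 + 29
181 = 6×29 + 7
29 = 4×7 + 1
7 = 7×1 + 0
Since gcd(391, 572) = 1, back-substitute to write 1 as a combination:
1 = 29 − 4·7
1 = −4·181 + 25·29
1 = 25·391 − 54·181
1 = −54·572 + 79·391
So 391·79 ≡ 1 (mod 572).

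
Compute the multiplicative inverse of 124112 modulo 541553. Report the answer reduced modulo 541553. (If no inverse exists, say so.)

510132

gcd(541553, 124112) by repeated division:
541553 = 4·124112 + 45105
124112 = 2·45105 + 33902
45105 = 1·33902 + 11203
33902 = 3·11203 + 293
11203 = 38·293 + 69
293 = 4·69 + 17
69 = 4·17 + 1
17 = 17·1 + 0
Since gcd(124112, 541553) = 1, back-substitute to write 1 as a combination:
1 = 69 − 4·17
1 = −4·293 + 17·69
1 = 17·11203 − 650·293
1 = −650·33902 + 1967·11203
1 = 1967·45105 − 2617·33902
1 = −2617·124112 + 7201·45105
1 = 7201·541553 − 31421·124112
Thus 124112·(-31421) ≡ 1 (mod 541553); reducing, -31421 mod 541553 = 510132.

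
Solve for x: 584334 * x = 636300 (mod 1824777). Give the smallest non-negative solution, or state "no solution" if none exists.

71795

First find gcd(584334, 1824777):
1824777 = 3·584334 + 71775
584334 = 8·71775 + 10134
71775 = 7·10134 + 837
10134 = 12·837 + 90
837 = 9·90 + 27
90 = 3·27 + 9
27 = 3·9 + 0
gcd = 9 and 9 | 636300, so solutions exist. Divide through by 9: 64926x ≡ 70700 (mod 202753).
Now find 64926⁻¹ mod 202753:
202753 = 3·64926 + 7975
64926 = 8·7975 + 1126
7975 = 7·1126 + 93
1126 = 12·93 + 10
93 = 9·10 + 3
10 = 3·3 + 1
3 = 3·1 + 0
Back-substitute:
1 = 10 − 3·3
1 = −3·93 + 28·10
1 = 28·1126 − 339·93
1 = −339·7975 + 2401·1126
1 = 2401·64926 − 19547·7975
1 = −19547·202753 + 61042·64926
So 64926⁻¹ ≡ 61042 (mod 202753).
Then x ≡ 61042·70700 ≡ 71795 (mod 202753); the smallest non-negative solution is x = 71795.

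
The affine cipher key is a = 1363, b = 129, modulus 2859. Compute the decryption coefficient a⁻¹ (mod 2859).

Extended Euclidean algorithm:
2859 = 2*1363 + 133
1363 = 10*133 + 33
133 = 4*33 + 1
33 = 33*1 + 0
gcd = 1, so the inverse exists. Back-substitute:
1 = 133 − 4·33
1 = −4·1363 + 41·133
1 = 41·2859 − 86·1363
Hence 1363⁻¹ ≡ -86 ≡ 2773 (mod 2859).

2773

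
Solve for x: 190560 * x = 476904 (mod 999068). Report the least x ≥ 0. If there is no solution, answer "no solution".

First find gcd(190560, 999068):
999068 = 5*190560 + 46268
190560 = 4*46268 + 5488
46268 = 8*5488 + 2364
5488 = 2*2364 + 760
2364 = 3*760 + 84
760 = 9*84 + 4
84 = 21*4 + 0
gcd = 4 and 4 | 476904, so solutions exist. Divide through by 4: 47640x ≡ 119226 (mod 249767).
Now find 47640⁻¹ mod 249767:
249767 = 5×47640 + 11567
47640 = 4×11567 + 1372
11567 = 8×1372 + 591
1372 = 2×591 + 190
591 = 3×190 + 21
190 = 9×21 + 1
21 = 21×1 + 0
Back-substitute:
1 = 190 − 9·21
1 = −9·591 + 28·190
1 = 28·1372 − 65·591
1 = −65·11567 + 548·1372
1 = 548·47640 − 2257·11567
1 = −2257·249767 + 11833·47640
So 47640⁻¹ ≡ 11833 (mod 249767).
Then x ≡ 11833·119226 ≡ 117242 (mod 249767); the smallest non-negative solution is x = 117242.

117242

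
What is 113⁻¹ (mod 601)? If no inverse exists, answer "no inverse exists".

484

Run Euclid on (601, 113):
601 = 5·113 + 36
113 = 3·36 + 5
36 = 7·5 + 1
5 = 5·1 + 0
Since gcd(113, 601) = 1, back-substitute to write 1 as a combination:
1 = 36 − 7·5
1 = −7·113 + 22·36
1 = 22·601 − 117·113
So 113·(-117) ≡ 1 (mod 601), and -117 ≡ 484 (mod 601).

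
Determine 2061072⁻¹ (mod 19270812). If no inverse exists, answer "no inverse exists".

no inverse exists

Euclidean algorithm on 19270812, 2061072:
19270812 = 9·2061072 + 721164
2061072 = 2·721164 + 618744
721164 = 1·618744 + 102420
618744 = 6·102420 + 4224
102420 = 24·4224 + 1044
4224 = 4·1044 + 48
1044 = 21·48 + 36
48 = 1·36 + 12
36 = 3·12 + 0
gcd(2061072, 19270812) = 12 ≠ 1, so 2061072 has no multiplicative inverse modulo 19270812.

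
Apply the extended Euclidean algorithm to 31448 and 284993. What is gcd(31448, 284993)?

1

Apply Euclid's algorithm to 284993 and 31448:
284993 = 9·31448 + 1961
31448 = 16·1961 + 72
1961 = 27·72 + 17
72 = 4·17 + 4
17 = 4·4 + 1
4 = 4·1 + 0
gcd(31448, 284993) = 1.
Express as a combination:
1 = 17 − 4·4
1 = −4·72 + 17·17
1 = 17·1961 − 463·72
1 = −463·31448 + 7425·1961
1 = 7425·284993 − 67288·31448
So 1 = (7425)·284993 + (-67288)·31448.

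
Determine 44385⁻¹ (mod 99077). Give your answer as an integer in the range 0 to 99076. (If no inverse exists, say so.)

no inverse exists

Compute gcd(44385, 99077):
99077 = 2·44385 + 10307
44385 = 4·10307 + 3157
10307 = 3·3157 + 836
3157 = 3·836 + 649
836 = 1·649 + 187
649 = 3·187 + 88
187 = 2·88 + 11
88 = 8·11 + 0
gcd(44385, 99077) = 11 ≠ 1, so 44385 has no multiplicative inverse modulo 99077.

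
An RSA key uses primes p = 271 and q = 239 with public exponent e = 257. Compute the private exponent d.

19253

φ(n) = (p−1)(q−1) = 270·238 = 64260.
Need d with 257·d ≡ 1 (mod 64260). Apply the extended Euclidean algorithm:
64260 = 250·257 + 10
257 = 25·10 + 7
10 = 1·7 + 3
7 = 2·3 + 1
3 = 3·1 + 0
Back-substitute:
1 = 7 − 2·3
1 = −2·10 + 3·7
1 = 3·257 − 77·10
1 = −77·64260 + 19253·257
So 257·19253 ≡ 1 (mod 64260), hence d = 19253.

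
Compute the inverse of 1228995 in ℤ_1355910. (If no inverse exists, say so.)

no inverse exists

Euclidean algorithm on 1355910, 1228995:
1355910 = 1×1228995 + 126915
1228995 = 9×126915 + 86760
126915 = 1×86760 + 40155
86760 = 2×40155 + 6450
40155 = 6×6450 + 1455
6450 = 4×1455 + 630
1455 = 2×630 + 195
630 = 3×195 + 45
195 = 4×45 + 15
45 = 3×15 + 0
The gcd is 15, not 1, hence no inverse exists.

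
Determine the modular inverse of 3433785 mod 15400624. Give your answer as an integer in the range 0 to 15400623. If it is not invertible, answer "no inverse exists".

Extended Euclidean algorithm:
15400624 = 4*3433785 + 1665484
3433785 = 2*1665484 + 102817
1665484 = 16*102817 + 20412
102817 = 5*20412 + 757
20412 = 26*757 + 730
757 = 1*730 + 27
730 = 27*27 + 1
27 = 27*1 + 0
Since gcd(3433785, 15400624) = 1, back-substitute to write 1 as a combination:
1 = 730 − 27·27
1 = −27·757 + 28·730
1 = 28·20412 − 755·757
1 = −755·102817 + 3803·20412
1 = 3803·1665484 − 61603·102817
1 = −61603·3433785 + 127009·1665484
1 = 127009·15400624 − 569639·3433785
Thus 3433785·(-569639) ≡ 1 (mod 15400624); reducing, -569639 mod 15400624 = 14830985.

14830985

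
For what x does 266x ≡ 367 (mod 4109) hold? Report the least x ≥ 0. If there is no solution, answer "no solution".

gcd(266, 4109):
4109 = 15*266 + 119
266 = 2*119 + 28
119 = 4*28 + 7
28 = 4*7 + 0
gcd = 7, but 7 ∤ 367, so the congruence has no solution.

no solution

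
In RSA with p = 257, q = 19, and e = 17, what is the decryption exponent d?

φ(n) = (p−1)(q−1) = 256·18 = 4608.
Need d with 17·d ≡ 1 (mod 4608). Apply the extended Euclidean algorithm:
4608 = 271*17 + 1
17 = 17*1 + 0
Back-substitute:
1 = 4608 − 271·17
So 17·(-271) ≡ 1 (mod 4608), hence d ≡ -271 ≡ 4337 (mod 4608).

4337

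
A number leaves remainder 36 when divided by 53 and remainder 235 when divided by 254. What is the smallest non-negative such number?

12173

Write x = 36 + 53·k. Then 53·k ≡ 235 − 36 ≡ 199 (mod 254).
Need 53⁻¹ mod 254. Extended Euclid on (254, 53):
254 = 4*53 + 42
53 = 1*42 + 11
42 = 3*11 + 9
11 = 1*9 + 2
9 = 4*2 + 1
2 = 2*1 + 0
Back-substitute:
1 = 9 − 4·2
1 = −4·11 + 5·9
1 = 5·42 − 19·11
1 = −19·53 + 24·42
1 = 24·254 − 115·53
53⁻¹ ≡ 139 (mod 254), so k ≡ 139·199 ≡ 229 (mod 254).
x = 36 + 53·229 = 12173.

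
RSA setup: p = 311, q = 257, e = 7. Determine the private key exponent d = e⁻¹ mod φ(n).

φ(n) = (p−1)(q−1) = 310·256 = 79360.
Need d with 7·d ≡ 1 (mod 79360). Apply the extended Euclidean algorithm:
79360 = 11337×7 + 1
7 = 7×1 + 0
Back-substitute:
1 = 79360 − 11337·7
So 7·(-11337) ≡ 1 (mod 79360), hence d ≡ -11337 ≡ 68023 (mod 79360).

68023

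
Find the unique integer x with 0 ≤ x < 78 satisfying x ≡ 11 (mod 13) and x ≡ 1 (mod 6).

Write x = 11 + 13·k. Then 13·k ≡ 1 − 11 ≡ 2 (mod 6).
Need 13⁻¹ mod 6. Extended Euclid on (6, 1):
6 = 6*1 + 0
13⁻¹ ≡ 1 (mod 6), so k ≡ 1·2 ≡ 2 (mod 6).
x = 11 + 13·2 = 37.

37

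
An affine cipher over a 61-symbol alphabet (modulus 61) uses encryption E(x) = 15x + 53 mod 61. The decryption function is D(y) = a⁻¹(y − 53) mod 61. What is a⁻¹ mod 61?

57

gcd(61, 15) by repeated division:
61 = 4*15 + 1
15 = 15*1 + 0
The gcd is 1. Working backward:
1 = 61 − 4·15
Thus 15·(-4) ≡ 1 (mod 61); reducing, -4 mod 61 = 57.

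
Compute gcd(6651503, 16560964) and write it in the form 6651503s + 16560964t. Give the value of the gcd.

Euclidean algorithm:
16560964 = 2*6651503 + 3257958
6651503 = 2*3257958 + 135587
3257958 = 24*135587 + 3870
135587 = 35*3870 + 137
3870 = 28*137 + 34
137 = 4*34 + 1
34 = 34*1 + 0
gcd(6651503, 16560964) = 1.
Back-substituting:
1 = 137 − 4·34
1 = −4·3870 + 113·137
1 = 113·135587 − 3959·3870
1 = −3959·3257958 + 95129·135587
1 = 95129·6651503 − 194217·3257958
1 = −194217·16560964 + 483563·6651503
So 1 = (-194217)·16560964 + (483563)·6651503.

1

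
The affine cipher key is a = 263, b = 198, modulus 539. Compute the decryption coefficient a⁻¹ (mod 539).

Run Euclid on (539, 263):
539 = 2×263 + 13
263 = 20×13 + 3
13 = 4×3 + 1
3 = 3×1 + 0
Since gcd(263, 539) = 1, back-substitute to write 1 as a combination:
1 = 13 − 4·3
1 = −4·263 + 81·13
1 = 81·539 − 166·263
Thus 263·(-166) ≡ 1 (mod 539); reducing, -166 mod 539 = 373.

373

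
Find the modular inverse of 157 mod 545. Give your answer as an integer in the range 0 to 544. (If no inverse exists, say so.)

Extended Euclidean algorithm:
545 = 3×157 + 74
157 = 2×74 + 9
74 = 8×9 + 2
9 = 4×2 + 1
2 = 2×1 + 0
Since gcd(157, 545) = 1, back-substitute to write 1 as a combination:
1 = 9 − 4·2
1 = −4·74 + 33·9
1 = 33·157 − 70·74
1 = −70·545 + 243·157
So 157·243 ≡ 1 (mod 545).

243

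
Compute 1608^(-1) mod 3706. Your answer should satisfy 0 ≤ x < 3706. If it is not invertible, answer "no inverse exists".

Compute gcd(1608, 3706):
3706 = 2*1608 + 490
1608 = 3*490 + 138
490 = 3*138 + 76
138 = 1*76 + 62
76 = 1*62 + 14
62 = 4*14 + 6
14 = 2*6 + 2
6 = 3*2 + 0
Since gcd = 2 > 1, 1608 is not a unit mod 3706.

no inverse exists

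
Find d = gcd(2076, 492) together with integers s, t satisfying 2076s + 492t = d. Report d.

12

Euclidean algorithm:
2076 = 4·492 + 108
492 = 4·108 + 60
108 = 1·60 + 48
60 = 1·48 + 12
48 = 4·12 + 0
gcd(2076, 492) = 12.
Working backward:
12 = 60 − 48
12 = −108 + 2·60
12 = 2·492 − 9·108
12 = −9·2076 + 38·492
So 12 = (-9)·2076 + (38)·492.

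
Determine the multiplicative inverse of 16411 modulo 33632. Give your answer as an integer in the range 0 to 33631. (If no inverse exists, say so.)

Extended Euclidean algorithm:
33632 = 2*16411 + 810
16411 = 20*810 + 211
810 = 3*211 + 177
211 = 1*177 + 34
177 = 5*34 + 7
34 = 4*7 + 6
7 = 1*6 + 1
6 = 6*1 + 0
The gcd is 1. Working backward:
1 = 7 − 6
1 = −34 + 5·7
1 = 5·177 − 26·34
1 = −26·211 + 31·177
1 = 31·810 − 119·211
1 = −119·16411 + 2411·810
1 = 2411·33632 − 4941·16411
Hence 16411⁻¹ ≡ -4941 ≡ 28691 (mod 33632).

28691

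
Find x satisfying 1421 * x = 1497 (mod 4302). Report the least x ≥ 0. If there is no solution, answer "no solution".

3525

First find gcd(1421, 4302):
4302 = 3*1421 + 39
1421 = 36*39 + 17
39 = 2*17 + 5
17 = 3*5 + 2
5 = 2*2 + 1
2 = 2*1 + 0
gcd = 1, so a unique solution mod 4302 exists.
Back-substitute for the Bézout coefficients:
1 = 5 − 2·2
1 = −2·17 + 7·5
1 = 7·39 − 16·17
1 = −16·1421 + 583·39
1 = 583·4302 − 1765·1421
So 1421·(-1765) ≡ 1 (mod 4302), giving 1421⁻¹ ≡ 2537.
x ≡ 1421⁻¹·1497 ≡ 2537·1497 ≡ 3525 (mod 4302).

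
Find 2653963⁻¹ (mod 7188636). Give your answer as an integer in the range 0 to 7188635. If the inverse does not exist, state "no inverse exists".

Euclidean algorithm on 7188636, 2653963:
7188636 = 2·2653963 + 1880710
2653963 = 1·1880710 + 773253
1880710 = 2·773253 + 334204
773253 = 2·334204 + 104845
334204 = 3·104845 + 19669
104845 = 5·19669 + 6500
19669 = 3·6500 + 169
6500 = 38·169 + 78
169 = 2·78 + 13
78 = 6·13 + 0
The gcd is 13, not 1, hence no inverse exists.

no inverse exists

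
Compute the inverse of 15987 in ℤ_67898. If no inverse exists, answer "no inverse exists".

23601

Run Euclid on (67898, 15987):
67898 = 4×15987 + 3950
15987 = 4×3950 + 187
3950 = 21×187 + 23
187 = 8×23 + 3
23 = 7×3 + 2
3 = 1×2 + 1
2 = 2×1 + 0
gcd = 1, so the inverse exists. Back-substitute:
1 = 3 − 2
1 = −23 + 8·3
1 = 8·187 − 65·23
1 = −65·3950 + 1373·187
1 = 1373·15987 − 5557·3950
1 = −5557·67898 + 23601·15987
So 15987·23601 ≡ 1 (mod 67898).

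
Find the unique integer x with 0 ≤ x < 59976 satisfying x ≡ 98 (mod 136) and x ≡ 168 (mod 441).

1050

Write x = 98 + 136·k. Then 136·k ≡ 168 − 98 ≡ 70 (mod 441).
Need 136⁻¹ mod 441. Extended Euclid on (441, 136):
441 = 3*136 + 33
136 = 4*33 + 4
33 = 8*4 + 1
4 = 4*1 + 0
Back-substitute:
1 = 33 − 8·4
1 = −8·136 + 33·33
1 = 33·441 − 107·136
136⁻¹ ≡ 334 (mod 441), so k ≡ 334·70 ≡ 7 (mod 441).
x = 98 + 136·7 = 1050.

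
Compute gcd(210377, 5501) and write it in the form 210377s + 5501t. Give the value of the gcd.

Apply Euclid's algorithm to 210377 and 5501:
210377 = 38·5501 + 1339
5501 = 4·1339 + 145
1339 = 9·145 + 34
145 = 4·34 + 9
34 = 3·9 + 7
9 = 1·7 + 2
7 = 3·2 + 1
2 = 2·1 + 0
gcd(210377, 5501) = 1.
Working backward:
1 = 7 − 3·2
1 = −3·9 + 4·7
1 = 4·34 − 15·9
1 = −15·145 + 64·34
1 = 64·1339 − 591·145
1 = −591·5501 + 2428·1339
1 = 2428·210377 − 92855·5501
So 1 = (2428)·210377 + (-92855)·5501.

1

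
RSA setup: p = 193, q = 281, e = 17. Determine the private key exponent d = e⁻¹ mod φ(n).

φ(n) = (p−1)(q−1) = 192·280 = 53760.
Need d with 17·d ≡ 1 (mod 53760). Apply the extended Euclidean algorithm:
53760 = 3162*17 + 6
17 = 2*6 + 5
6 = 1*5 + 1
5 = 5*1 + 0
Back-substitute:
1 = 6 − 5
1 = −17 + 3·6
1 = 3·53760 − 9487·17
So 17·(-9487) ≡ 1 (mod 53760), hence d ≡ -9487 ≡ 44273 (mod 53760).

44273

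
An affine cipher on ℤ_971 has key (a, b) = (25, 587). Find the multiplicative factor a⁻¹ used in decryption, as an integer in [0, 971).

738

gcd(971, 25) by repeated division:
971 = 38*25 + 21
25 = 1*21 + 4
21 = 5*4 + 1
4 = 4*1 + 0
The gcd is 1. Working backward:
1 = 21 − 5·4
1 = −5·25 + 6·21
1 = 6·971 − 233·25
Thus 25·(-233) ≡ 1 (mod 971); reducing, -233 mod 971 = 738.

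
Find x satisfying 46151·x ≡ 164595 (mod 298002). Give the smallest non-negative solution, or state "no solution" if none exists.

201291

First find gcd(46151, 298002):
298002 = 6×46151 + 21096
46151 = 2×21096 + 3959
21096 = 5×3959 + 1301
3959 = 3×1301 + 56
1301 = 23×56 + 13
56 = 4×13 + 4
13 = 3×4 + 1
4 = 4×1 + 0
gcd = 1, so a unique solution mod 298002 exists.
Back-substitute for the Bézout coefficients:
1 = 13 − 3·4
1 = −3·56 + 13·13
1 = 13·1301 − 302·56
1 = −302·3959 + 919·1301
1 = 919·21096 − 4897·3959
1 = −4897·46151 + 10713·21096
1 = 10713·298002 − 69175·46151
So 46151·(-69175) ≡ 1 (mod 298002), giving 46151⁻¹ ≡ 228827.
x ≡ 46151⁻¹·164595 ≡ 228827·164595 ≡ 201291 (mod 298002).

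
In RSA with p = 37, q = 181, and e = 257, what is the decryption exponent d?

353

φ(n) = (p−1)(q−1) = 36·180 = 6480.
Need d with 257·d ≡ 1 (mod 6480). Apply the extended Euclidean algorithm:
6480 = 25*257 + 55
257 = 4*55 + 37
55 = 1*37 + 18
37 = 2*18 + 1
18 = 18*1 + 0
Back-substitute:
1 = 37 − 2·18
1 = −2·55 + 3·37
1 = 3·257 − 14·55
1 = −14·6480 + 353·257
So 257·353 ≡ 1 (mod 6480), hence d = 353.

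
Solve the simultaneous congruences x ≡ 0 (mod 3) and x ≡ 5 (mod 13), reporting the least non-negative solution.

Write x = 0 + 3·k. Then 3·k ≡ 5 − 0 ≡ 5 (mod 13).
Need 3⁻¹ mod 13. Extended Euclid on (13, 3):
13 = 4×3 + 1
3 = 3×1 + 0
Back-substitute:
1 = 13 − 4·3
3⁻¹ ≡ 9 (mod 13), so k ≡ 9·5 ≡ 6 (mod 13).
x = 0 + 3·6 = 18.

18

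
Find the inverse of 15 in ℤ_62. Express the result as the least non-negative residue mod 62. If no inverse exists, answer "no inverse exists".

gcd(62, 15) by repeated division:
62 = 4·15 + 2
15 = 7·2 + 1
2 = 2·1 + 0
The gcd is 1. Working backward:
1 = 15 − 7·2
1 = −7·62 + 29·15
So 15·29 ≡ 1 (mod 62).

29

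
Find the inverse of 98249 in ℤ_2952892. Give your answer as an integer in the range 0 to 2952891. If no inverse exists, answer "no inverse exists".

700917

Extended Euclidean algorithm:
2952892 = 30·98249 + 5422
98249 = 18·5422 + 653
5422 = 8·653 + 198
653 = 3·198 + 59
198 = 3·59 + 21
59 = 2·21 + 17
21 = 1·17 + 4
17 = 4·4 + 1
4 = 4·1 + 0
Since gcd(98249, 2952892) = 1, back-substitute to write 1 as a combination:
1 = 17 − 4·4
1 = −4·21 + 5·17
1 = 5·59 − 14·21
1 = −14·198 + 47·59
1 = 47·653 − 155·198
1 = −155·5422 + 1287·653
1 = 1287·98249 − 23321·5422
1 = −23321·2952892 + 700917·98249
So 98249·700917 ≡ 1 (mod 2952892).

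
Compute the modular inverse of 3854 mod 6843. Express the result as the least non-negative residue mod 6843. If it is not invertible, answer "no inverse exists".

Run Euclid on (6843, 3854):
6843 = 1*3854 + 2989
3854 = 1*2989 + 865
2989 = 3*865 + 394
865 = 2*394 + 77
394 = 5*77 + 9
77 = 8*9 + 5
9 = 1*5 + 4
5 = 1*4 + 1
4 = 4*1 + 0
Since gcd(3854, 6843) = 1, back-substitute to write 1 as a combination:
1 = 5 − 4
1 = −9 + 2·5
1 = 2·77 − 17·9
1 = −17·394 + 87·77
1 = 87·865 − 191·394
1 = −191·2989 + 660·865
1 = 660·3854 − 851·2989
1 = −851·6843 + 1511·3854
So 3854·1511 ≡ 1 (mod 6843).

1511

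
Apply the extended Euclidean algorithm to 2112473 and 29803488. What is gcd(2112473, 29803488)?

11

Apply Euclid's algorithm to 29803488 and 2112473:
29803488 = 14·2112473 + 228866
2112473 = 9·228866 + 52679
228866 = 4·52679 + 18150
52679 = 2·18150 + 16379
18150 = 1·16379 + 1771
16379 = 9·1771 + 440
1771 = 4·440 + 11
440 = 40·11 + 0
gcd(2112473, 29803488) = 11.
Working backward:
11 = 1771 − 4·440
11 = −4·16379 + 37·1771
11 = 37·18150 − 41·16379
11 = −41·52679 + 119·18150
11 = 119·228866 − 517·52679
11 = −517·2112473 + 4772·228866
11 = 4772·29803488 − 67325·2112473
So 11 = (4772)·29803488 + (-67325)·2112473.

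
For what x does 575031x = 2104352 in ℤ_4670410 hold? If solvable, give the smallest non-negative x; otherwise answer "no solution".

First find gcd(575031, 4670410):
4670410 = 8*575031 + 70162
575031 = 8*70162 + 13735
70162 = 5*13735 + 1487
13735 = 9*1487 + 352
1487 = 4*352 + 79
352 = 4*79 + 36
79 = 2*36 + 7
36 = 5*7 + 1
7 = 7*1 + 0
gcd = 1, so a unique solution mod 4670410 exists.
Back-substitute for the Bézout coefficients:
1 = 36 − 5·7
1 = −5·79 + 11·36
1 = 11·352 − 49·79
1 = −49·1487 + 207·352
1 = 207·13735 − 1912·1487
1 = −1912·70162 + 9767·13735
1 = 9767·575031 − 80048·70162
1 = −80048·4670410 + 650151·575031
So 575031·(650151) ≡ 1 (mod 4670410), giving 575031⁻¹ ≡ 650151.
x ≡ 575031⁻¹·2104352 ≡ 650151·2104352 ≡ 1322162 (mod 4670410).

1322162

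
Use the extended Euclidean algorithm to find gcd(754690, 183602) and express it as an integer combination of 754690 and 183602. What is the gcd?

2

Apply Euclid's algorithm to 754690 and 183602:
754690 = 4×183602 + 20282
183602 = 9×20282 + 1064
20282 = 19×1064 + 66
1064 = 16×66 + 8
66 = 8×8 + 2
8 = 4×2 + 0
gcd(754690, 183602) = 2.
Express as a combination:
2 = 66 − 8·8
2 = −8·1064 + 129·66
2 = 129·20282 − 2459·1064
2 = −2459·183602 + 22260·20282
2 = 22260·754690 − 91499·183602
So 2 = (22260)·754690 + (-91499)·183602.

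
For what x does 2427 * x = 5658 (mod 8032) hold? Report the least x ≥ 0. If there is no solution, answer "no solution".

First find gcd(2427, 8032):
8032 = 3*2427 + 751
2427 = 3*751 + 174
751 = 4*174 + 55
174 = 3*55 + 9
55 = 6*9 + 1
9 = 9*1 + 0
gcd = 1, so a unique solution mod 8032 exists.
Back-substitute for the Bézout coefficients:
1 = 55 − 6·9
1 = −6·174 + 19·55
1 = 19·751 − 82·174
1 = −82·2427 + 265·751
1 = 265·8032 − 877·2427
So 2427·(-877) ≡ 1 (mod 8032), giving 2427⁻¹ ≡ 7155.
x ≡ 2427⁻¹·5658 ≡ 7155·5658 ≡ 1710 (mod 8032).

1710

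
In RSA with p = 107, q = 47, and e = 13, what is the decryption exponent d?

φ(n) = (p−1)(q−1) = 106·46 = 4876.
Need d with 13·d ≡ 1 (mod 4876). Apply the extended Euclidean algorithm:
4876 = 375×13 + 1
13 = 13×1 + 0
Back-substitute:
1 = 4876 − 375·13
So 13·(-375) ≡ 1 (mod 4876), hence d ≡ -375 ≡ 4501 (mod 4876).

4501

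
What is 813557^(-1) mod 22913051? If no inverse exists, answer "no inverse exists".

21644768

Run Euclid on (22913051, 813557):
22913051 = 28*813557 + 133455
813557 = 6*133455 + 12827
133455 = 10*12827 + 5185
12827 = 2*5185 + 2457
5185 = 2*2457 + 271
2457 = 9*271 + 18
271 = 15*18 + 1
18 = 18*1 + 0
gcd = 1, so the inverse exists. Back-substitute:
1 = 271 − 15·18
1 = −15·2457 + 136·271
1 = 136·5185 − 287·2457
1 = −287·12827 + 710·5185
1 = 710·133455 − 7387·12827
1 = −7387·813557 + 45032·133455
1 = 45032·22913051 − 1268283·813557
So 813557·(-1268283) ≡ 1 (mod 22913051), and -1268283 ≡ 21644768 (mod 22913051).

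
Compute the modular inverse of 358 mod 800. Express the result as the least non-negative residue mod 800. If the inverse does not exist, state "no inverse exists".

Compute gcd(358, 800):
800 = 2·358 + 84
358 = 4·84 + 22
84 = 3·22 + 18
22 = 1·18 + 4
18 = 4·4 + 2
4 = 2·2 + 0
Since gcd = 2 > 1, 358 is not a unit mod 800.

no inverse exists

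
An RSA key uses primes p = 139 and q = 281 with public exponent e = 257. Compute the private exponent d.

35633

φ(n) = (p−1)(q−1) = 138·280 = 38640.
Need d with 257·d ≡ 1 (mod 38640). Apply the extended Euclidean algorithm:
38640 = 150·257 + 90
257 = 2·90 + 77
90 = 1·77 + 13
77 = 5·13 + 12
13 = 1·12 + 1
12 = 12·1 + 0
Back-substitute:
1 = 13 − 12
1 = −77 + 6·13
1 = 6·90 − 7·77
1 = −7·257 + 20·90
1 = 20·38640 − 3007·257
So 257·(-3007) ≡ 1 (mod 38640), hence d ≡ -3007 ≡ 35633 (mod 38640).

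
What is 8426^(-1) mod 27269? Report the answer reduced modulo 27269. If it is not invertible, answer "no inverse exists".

no inverse exists

Compute gcd(8426, 27269):
27269 = 3×8426 + 1991
8426 = 4×1991 + 462
1991 = 4×462 + 143
462 = 3×143 + 33
143 = 4×33 + 11
33 = 3×11 + 0
The gcd is 11, not 1, hence no inverse exists.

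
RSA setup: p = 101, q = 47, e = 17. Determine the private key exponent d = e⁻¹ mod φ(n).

1353

φ(n) = (p−1)(q−1) = 100·46 = 4600.
Need d with 17·d ≡ 1 (mod 4600). Apply the extended Euclidean algorithm:
4600 = 270·17 + 10
17 = 1·10 + 7
10 = 1·7 + 3
7 = 2·3 + 1
3 = 3·1 + 0
Back-substitute:
1 = 7 − 2·3
1 = −2·10 + 3·7
1 = 3·17 − 5·10
1 = −5·4600 + 1353·17
So 17·1353 ≡ 1 (mod 4600), hence d = 1353.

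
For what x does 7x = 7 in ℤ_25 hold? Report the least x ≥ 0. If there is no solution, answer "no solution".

1

First find gcd(7, 25):
25 = 3*7 + 4
7 = 1*4 + 3
4 = 1*3 + 1
3 = 3*1 + 0
gcd = 1, so a unique solution mod 25 exists.
Back-substitute for the Bézout coefficients:
1 = 4 − 3
1 = −7 + 2·4
1 = 2·25 − 7·7
So 7·(-7) ≡ 1 (mod 25), giving 7⁻¹ ≡ 18.
x ≡ 7⁻¹·7 ≡ 18·7 ≡ 1 (mod 25).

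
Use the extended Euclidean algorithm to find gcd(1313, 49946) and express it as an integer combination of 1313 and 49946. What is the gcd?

Repeated division:
49946 = 38*1313 + 52
1313 = 25*52 + 13
52 = 4*13 + 0
gcd(1313, 49946) = 13.
Express as a combination:
13 = 1313 − 25·52
13 = −25·49946 + 951·1313
So 13 = (-25)·49946 + (951)·1313.

13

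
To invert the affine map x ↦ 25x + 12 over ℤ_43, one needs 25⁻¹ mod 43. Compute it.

31

gcd(43, 25) by repeated division:
43 = 1*25 + 18
25 = 1*18 + 7
18 = 2*7 + 4
7 = 1*4 + 3
4 = 1*3 + 1
3 = 3*1 + 0
Since gcd(25, 43) = 1, back-substitute to write 1 as a combination:
1 = 4 − 3
1 = −7 + 2·4
1 = 2·18 − 5·7
1 = −5·25 + 7·18
1 = 7·43 − 12·25
So 25·(-12) ≡ 1 (mod 43), and -12 ≡ 31 (mod 43).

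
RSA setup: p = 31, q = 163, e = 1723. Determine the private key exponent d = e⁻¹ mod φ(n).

1447

φ(n) = (p−1)(q−1) = 30·162 = 4860.
Need d with 1723·d ≡ 1 (mod 4860). Apply the extended Euclidean algorithm:
4860 = 2×1723 + 1414
1723 = 1×1414 + 309
1414 = 4×309 + 178
309 = 1×178 + 131
178 = 1×131 + 47
131 = 2×47 + 37
47 = 1×37 + 10
37 = 3×10 + 7
10 = 1×7 + 3
7 = 2×3 + 1
3 = 3×1 + 0
Back-substitute:
1 = 7 − 2·3
1 = −2·10 + 3·7
1 = 3·37 − 11·10
1 = −11·47 + 14·37
1 = 14·131 − 39·47
1 = −39·178 + 53·131
1 = 53·309 − 92·178
1 = −92·1414 + 421·309
1 = 421·1723 − 513·1414
1 = −513·4860 + 1447·1723
So 1723·1447 ≡ 1 (mod 4860), hence d = 1447.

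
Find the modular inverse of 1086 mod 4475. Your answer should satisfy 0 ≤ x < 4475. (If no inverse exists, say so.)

3416

Extended Euclidean algorithm:
4475 = 4*1086 + 131
1086 = 8*131 + 38
131 = 3*38 + 17
38 = 2*17 + 4
17 = 4*4 + 1
4 = 4*1 + 0
gcd = 1, so the inverse exists. Back-substitute:
1 = 17 − 4·4
1 = −4·38 + 9·17
1 = 9·131 − 31·38
1 = −31·1086 + 257·131
1 = 257·4475 − 1059·1086
So 1086·(-1059) ≡ 1 (mod 4475), and -1059 ≡ 3416 (mod 4475).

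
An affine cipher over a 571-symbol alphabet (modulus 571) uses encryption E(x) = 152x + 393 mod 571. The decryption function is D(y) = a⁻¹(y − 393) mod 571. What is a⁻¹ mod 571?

Run Euclid on (571, 152):
571 = 3×152 + 115
152 = 1×115 + 37
115 = 3×37 + 4
37 = 9×4 + 1
4 = 4×1 + 0
gcd = 1, so the inverse exists. Back-substitute:
1 = 37 − 9·4
1 = −9·115 + 28·37
1 = 28·152 − 37·115
1 = −37·571 + 139·152
So 152·139 ≡ 1 (mod 571).

139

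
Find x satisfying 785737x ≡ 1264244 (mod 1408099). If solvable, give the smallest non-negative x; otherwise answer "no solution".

First find gcd(785737, 1408099):
1408099 = 1×785737 + 622362
785737 = 1×622362 + 163375
622362 = 3×163375 + 132237
163375 = 1×132237 + 31138
132237 = 4×31138 + 7685
31138 = 4×7685 + 398
7685 = 19×398 + 123
398 = 3×123 + 29
123 = 4×29 + 7
29 = 4×7 + 1
7 = 7×1 + 0
gcd = 1, so a unique solution mod 1408099 exists.
Back-substitute for the Bézout coefficients:
1 = 29 − 4·7
1 = −4·123 + 17·29
1 = 17·398 − 55·123
1 = −55·7685 + 1062·398
1 = 1062·31138 − 4303·7685
1 = −4303·132237 + 18274·31138
1 = 18274·163375 − 22577·132237
1 = −22577·622362 + 86005·163375
1 = 86005·785737 − 108582·622362
1 = −108582·1408099 + 194587·785737
So 785737·(194587) ≡ 1 (mod 1408099), giving 785737⁻¹ ≡ 194587.
x ≡ 785737⁻¹·1264244 ≡ 194587·1264244 ≡ 695235 (mod 1408099).

695235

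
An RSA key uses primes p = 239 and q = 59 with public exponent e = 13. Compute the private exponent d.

7433

φ(n) = (p−1)(q−1) = 238·58 = 13804.
Need d with 13·d ≡ 1 (mod 13804). Apply the extended Euclidean algorithm:
13804 = 1061×13 + 11
13 = 1×11 + 2
11 = 5×2 + 1
2 = 2×1 + 0
Back-substitute:
1 = 11 − 5·2
1 = −5·13 + 6·11
1 = 6·13804 − 6371·13
So 13·(-6371) ≡ 1 (mod 13804), hence d ≡ -6371 ≡ 7433 (mod 13804).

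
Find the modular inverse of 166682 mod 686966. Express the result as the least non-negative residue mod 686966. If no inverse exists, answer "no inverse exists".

Compute gcd(166682, 686966):
686966 = 4·166682 + 20238
166682 = 8·20238 + 4778
20238 = 4·4778 + 1126
4778 = 4·1126 + 274
1126 = 4·274 + 30
274 = 9·30 + 4
30 = 7·4 + 2
4 = 2·2 + 0
Since gcd = 2 > 1, 166682 is not a unit mod 686966.

no inverse exists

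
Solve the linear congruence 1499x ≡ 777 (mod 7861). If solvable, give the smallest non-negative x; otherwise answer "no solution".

6755

First find gcd(1499, 7861):
7861 = 5×1499 + 366
1499 = 4×366 + 35
366 = 10×35 + 16
35 = 2×16 + 3
16 = 5×3 + 1
3 = 3×1 + 0
gcd = 1, so a unique solution mod 7861 exists.
Back-substitute for the Bézout coefficients:
1 = 16 − 5·3
1 = −5·35 + 11·16
1 = 11·366 − 115·35
1 = −115·1499 + 471·366
1 = 471·7861 − 2470·1499
So 1499·(-2470) ≡ 1 (mod 7861), giving 1499⁻¹ ≡ 5391.
x ≡ 1499⁻¹·777 ≡ 5391·777 ≡ 6755 (mod 7861).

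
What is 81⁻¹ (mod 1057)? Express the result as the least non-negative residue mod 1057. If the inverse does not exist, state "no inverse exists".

261

Apply the Euclidean algorithm to 1057 and 81:
1057 = 13*81 + 4
81 = 20*4 + 1
4 = 4*1 + 0
The gcd is 1. Working backward:
1 = 81 − 20·4
1 = −20·1057 + 261·81
So 81·261 ≡ 1 (mod 1057).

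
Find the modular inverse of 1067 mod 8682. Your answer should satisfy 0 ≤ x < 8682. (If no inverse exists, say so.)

773

Apply the Euclidean algorithm to 8682 and 1067:
8682 = 8·1067 + 146
1067 = 7·146 + 45
146 = 3·45 + 11
45 = 4·11 + 1
11 = 11·1 + 0
The gcd is 1. Working backward:
1 = 45 − 4·11
1 = −4·146 + 13·45
1 = 13·1067 − 95·146
1 = −95·8682 + 773·1067
So 1067·773 ≡ 1 (mod 8682).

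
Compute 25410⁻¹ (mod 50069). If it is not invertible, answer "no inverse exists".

21401

Extended Euclidean algorithm:
50069 = 1·25410 + 24659
25410 = 1·24659 + 751
24659 = 32·751 + 627
751 = 1·627 + 124
627 = 5·124 + 7
124 = 17·7 + 5
7 = 1·5 + 2
5 = 2·2 + 1
2 = 2·1 + 0
Since gcd(25410, 50069) = 1, back-substitute to write 1 as a combination:
1 = 5 − 2·2
1 = −2·7 + 3·5
1 = 3·124 − 53·7
1 = −53·627 + 268·124
1 = 268·751 − 321·627
1 = −321·24659 + 10540·751
1 = 10540·25410 − 10861·24659
1 = −10861·50069 + 21401·25410
So 25410·21401 ≡ 1 (mod 50069).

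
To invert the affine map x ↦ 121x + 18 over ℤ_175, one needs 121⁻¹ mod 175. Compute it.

81

Run Euclid on (175, 121):
175 = 1·121 + 54
121 = 2·54 + 13
54 = 4·13 + 2
13 = 6·2 + 1
2 = 2·1 + 0
The gcd is 1. Working backward:
1 = 13 − 6·2
1 = −6·54 + 25·13
1 = 25·121 − 56·54
1 = −56·175 + 81·121
So 121·81 ≡ 1 (mod 175).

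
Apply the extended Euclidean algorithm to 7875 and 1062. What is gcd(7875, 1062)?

9

Apply Euclid's algorithm to 7875 and 1062:
7875 = 7·1062 + 441
1062 = 2·441 + 180
441 = 2·180 + 81
180 = 2·81 + 18
81 = 4·18 + 9
18 = 2·9 + 0
gcd(7875, 1062) = 9.
Working backward:
9 = 81 − 4·18
9 = −4·180 + 9·81
9 = 9·441 − 22·180
9 = −22·1062 + 53·441
9 = 53·7875 − 393·1062
So 9 = (53)·7875 + (-393)·1062.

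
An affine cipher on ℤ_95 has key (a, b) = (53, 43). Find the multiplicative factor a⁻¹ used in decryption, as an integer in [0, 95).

gcd(95, 53) by repeated division:
95 = 1×53 + 42
53 = 1×42 + 11
42 = 3×11 + 9
11 = 1×9 + 2
9 = 4×2 + 1
2 = 2×1 + 0
gcd = 1, so the inverse exists. Back-substitute:
1 = 9 − 4·2
1 = −4·11 + 5·9
1 = 5·42 − 19·11
1 = −19·53 + 24·42
1 = 24·95 − 43·53
Hence 53⁻¹ ≡ -43 ≡ 52 (mod 95).

52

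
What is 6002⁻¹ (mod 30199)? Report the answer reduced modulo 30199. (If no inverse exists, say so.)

gcd(30199, 6002) by repeated division:
30199 = 5*6002 + 189
6002 = 31*189 + 143
189 = 1*143 + 46
143 = 3*46 + 5
46 = 9*5 + 1
5 = 5*1 + 0
Since gcd(6002, 30199) = 1, back-substitute to write 1 as a combination:
1 = 46 − 9·5
1 = −9·143 + 28·46
1 = 28·189 − 37·143
1 = −37·6002 + 1175·189
1 = 1175·30199 − 5912·6002
Thus 6002·(-5912) ≡ 1 (mod 30199); reducing, -5912 mod 30199 = 24287.

24287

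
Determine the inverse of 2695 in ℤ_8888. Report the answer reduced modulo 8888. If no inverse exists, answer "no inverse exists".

no inverse exists

Compute gcd(2695, 8888):
8888 = 3·2695 + 803
2695 = 3·803 + 286
803 = 2·286 + 231
286 = 1·231 + 55
231 = 4·55 + 11
55 = 5·11 + 0
The gcd is 11, not 1, hence no inverse exists.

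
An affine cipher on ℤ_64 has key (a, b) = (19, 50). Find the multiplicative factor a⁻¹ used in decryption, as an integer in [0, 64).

gcd(64, 19) by repeated division:
64 = 3*19 + 7
19 = 2*7 + 5
7 = 1*5 + 2
5 = 2*2 + 1
2 = 2*1 + 0
gcd = 1, so the inverse exists. Back-substitute:
1 = 5 − 2·2
1 = −2·7 + 3·5
1 = 3·19 − 8·7
1 = −8·64 + 27·19
So 19·27 ≡ 1 (mod 64).

27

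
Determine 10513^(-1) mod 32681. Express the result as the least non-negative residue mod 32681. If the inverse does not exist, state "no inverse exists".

Run Euclid on (32681, 10513):
32681 = 3×10513 + 1142
10513 = 9×1142 + 235
1142 = 4×235 + 202
235 = 1×202 + 33
202 = 6×33 + 4
33 = 8×4 + 1
4 = 4×1 + 0
Since gcd(10513, 32681) = 1, back-substitute to write 1 as a combination:
1 = 33 − 8·4
1 = −8·202 + 49·33
1 = 49·235 − 57·202
1 = −57·1142 + 277·235
1 = 277·10513 − 2550·1142
1 = −2550·32681 + 7927·10513
So 10513·7927 ≡ 1 (mod 32681).

7927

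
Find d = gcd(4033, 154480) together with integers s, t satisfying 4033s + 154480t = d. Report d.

1

Apply Euclid's algorithm to 154480 and 4033:
154480 = 38·4033 + 1226
4033 = 3·1226 + 355
1226 = 3·355 + 161
355 = 2·161 + 33
161 = 4·33 + 29
33 = 1·29 + 4
29 = 7·4 + 1
4 = 4·1 + 0
gcd(4033, 154480) = 1.
Working backward:
1 = 29 − 7·4
1 = −7·33 + 8·29
1 = 8·161 − 39·33
1 = −39·355 + 86·161
1 = 86·1226 − 297·355
1 = −297·4033 + 977·1226
1 = 977·154480 − 37423·4033
So 1 = (977)·154480 + (-37423)·4033.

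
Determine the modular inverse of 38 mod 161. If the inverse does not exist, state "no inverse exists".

89

Apply the Euclidean algorithm to 161 and 38:
161 = 4·38 + 9
38 = 4·9 + 2
9 = 4·2 + 1
2 = 2·1 + 0
Since gcd(38, 161) = 1, back-substitute to write 1 as a combination:
1 = 9 − 4·2
1 = −4·38 + 17·9
1 = 17·161 − 72·38
So 38·(-72) ≡ 1 (mod 161), and -72 ≡ 89 (mod 161).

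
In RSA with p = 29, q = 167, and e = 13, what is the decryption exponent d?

3933

φ(n) = (p−1)(q−1) = 28·166 = 4648.
Need d with 13·d ≡ 1 (mod 4648). Apply the extended Euclidean algorithm:
4648 = 357·13 + 7
13 = 1·7 + 6
7 = 1·6 + 1
6 = 6·1 + 0
Back-substitute:
1 = 7 − 6
1 = −13 + 2·7
1 = 2·4648 − 715·13
So 13·(-715) ≡ 1 (mod 4648), hence d ≡ -715 ≡ 3933 (mod 4648).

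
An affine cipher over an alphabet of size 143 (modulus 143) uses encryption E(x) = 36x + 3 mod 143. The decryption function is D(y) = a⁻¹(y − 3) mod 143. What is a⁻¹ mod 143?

4

gcd(143, 36) by repeated division:
143 = 3·36 + 35
36 = 1·35 + 1
35 = 35·1 + 0
gcd = 1, so the inverse exists. Back-substitute:
1 = 36 − 35
1 = −143 + 4·36
So 36·4 ≡ 1 (mod 143).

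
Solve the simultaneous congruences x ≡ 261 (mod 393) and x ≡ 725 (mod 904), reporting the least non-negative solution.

69429

Write x = 261 + 393·k. Then 393·k ≡ 725 − 261 ≡ 464 (mod 904).
Need 393⁻¹ mod 904. Extended Euclid on (904, 393):
904 = 2·393 + 118
393 = 3·118 + 39
118 = 3·39 + 1
39 = 39·1 + 0
Back-substitute:
1 = 118 − 3·39
1 = −3·393 + 10·118
1 = 10·904 − 23·393
393⁻¹ ≡ 881 (mod 904), so k ≡ 881·464 ≡ 176 (mod 904).
x = 261 + 393·176 = 69429.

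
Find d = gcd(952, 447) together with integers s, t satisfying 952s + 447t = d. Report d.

Euclidean algorithm:
952 = 2*447 + 58
447 = 7*58 + 41
58 = 1*41 + 17
41 = 2*17 + 7
17 = 2*7 + 3
7 = 2*3 + 1
3 = 3*1 + 0
gcd(952, 447) = 1.
Express as a combination:
1 = 7 − 2·3
1 = −2·17 + 5·7
1 = 5·41 − 12·17
1 = −12·58 + 17·41
1 = 17·447 − 131·58
1 = −131·952 + 279·447
So 1 = (-131)·952 + (279)·447.

1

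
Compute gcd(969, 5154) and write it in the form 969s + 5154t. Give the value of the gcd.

Apply Euclid's algorithm to 5154 and 969:
5154 = 5×969 + 309
969 = 3×309 + 42
309 = 7×42 + 15
42 = 2×15 + 12
15 = 1×12 + 3
12 = 4×3 + 0
gcd(969, 5154) = 3.
Working backward:
3 = 15 − 12
3 = −42 + 3·15
3 = 3·309 − 22·42
3 = −22·969 + 69·309
3 = 69·5154 − 367·969
So 3 = (69)·5154 + (-367)·969.

3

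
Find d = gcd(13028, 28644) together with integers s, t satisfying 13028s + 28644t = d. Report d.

Euclidean algorithm:
28644 = 2×13028 + 2588
13028 = 5×2588 + 88
2588 = 29×88 + 36
88 = 2×36 + 16
36 = 2×16 + 4
16 = 4×4 + 0
gcd(13028, 28644) = 4.
Express as a combination:
4 = 36 − 2·16
4 = −2·88 + 5·36
4 = 5·2588 − 147·88
4 = −147·13028 + 740·2588
4 = 740·28644 − 1627·13028
So 4 = (740)·28644 + (-1627)·13028.

4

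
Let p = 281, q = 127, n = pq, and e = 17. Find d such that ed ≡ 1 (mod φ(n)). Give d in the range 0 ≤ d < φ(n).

φ(n) = (p−1)(q−1) = 280·126 = 35280.
Need d with 17·d ≡ 1 (mod 35280). Apply the extended Euclidean algorithm:
35280 = 2075*17 + 5
17 = 3*5 + 2
5 = 2*2 + 1
2 = 2*1 + 0
Back-substitute:
1 = 5 − 2·2
1 = −2·17 + 7·5
1 = 7·35280 − 14527·17
So 17·(-14527) ≡ 1 (mod 35280), hence d ≡ -14527 ≡ 20753 (mod 35280).

20753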